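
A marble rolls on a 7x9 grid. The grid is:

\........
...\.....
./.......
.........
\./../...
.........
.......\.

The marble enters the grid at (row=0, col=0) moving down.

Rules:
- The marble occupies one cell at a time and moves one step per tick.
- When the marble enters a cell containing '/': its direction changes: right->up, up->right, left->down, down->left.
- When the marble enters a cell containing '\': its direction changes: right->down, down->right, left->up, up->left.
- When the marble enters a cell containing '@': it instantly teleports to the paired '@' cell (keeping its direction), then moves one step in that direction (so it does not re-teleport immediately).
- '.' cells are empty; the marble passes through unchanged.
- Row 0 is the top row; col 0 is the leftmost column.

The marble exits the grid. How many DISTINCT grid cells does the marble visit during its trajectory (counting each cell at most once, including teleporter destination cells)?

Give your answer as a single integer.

Step 1: enter (0,0), '\' deflects down->right, move right to (0,1)
Step 2: enter (0,1), '.' pass, move right to (0,2)
Step 3: enter (0,2), '.' pass, move right to (0,3)
Step 4: enter (0,3), '.' pass, move right to (0,4)
Step 5: enter (0,4), '.' pass, move right to (0,5)
Step 6: enter (0,5), '.' pass, move right to (0,6)
Step 7: enter (0,6), '.' pass, move right to (0,7)
Step 8: enter (0,7), '.' pass, move right to (0,8)
Step 9: enter (0,8), '.' pass, move right to (0,9)
Step 10: at (0,9) — EXIT via right edge, pos 0
Distinct cells visited: 9 (path length 9)

Answer: 9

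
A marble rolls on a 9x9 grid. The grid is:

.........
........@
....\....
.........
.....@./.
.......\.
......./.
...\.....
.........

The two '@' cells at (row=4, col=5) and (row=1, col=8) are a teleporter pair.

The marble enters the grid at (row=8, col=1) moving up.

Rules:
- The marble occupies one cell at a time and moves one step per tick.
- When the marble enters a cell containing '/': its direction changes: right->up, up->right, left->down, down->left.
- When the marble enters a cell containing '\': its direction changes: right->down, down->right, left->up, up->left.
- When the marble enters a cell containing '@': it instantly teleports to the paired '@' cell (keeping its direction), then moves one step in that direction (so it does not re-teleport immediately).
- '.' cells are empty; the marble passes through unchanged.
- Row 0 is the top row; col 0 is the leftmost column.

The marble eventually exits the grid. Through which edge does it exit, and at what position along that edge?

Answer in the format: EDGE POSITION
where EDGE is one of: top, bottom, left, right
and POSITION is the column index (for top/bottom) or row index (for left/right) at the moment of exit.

Answer: top 1

Derivation:
Step 1: enter (8,1), '.' pass, move up to (7,1)
Step 2: enter (7,1), '.' pass, move up to (6,1)
Step 3: enter (6,1), '.' pass, move up to (5,1)
Step 4: enter (5,1), '.' pass, move up to (4,1)
Step 5: enter (4,1), '.' pass, move up to (3,1)
Step 6: enter (3,1), '.' pass, move up to (2,1)
Step 7: enter (2,1), '.' pass, move up to (1,1)
Step 8: enter (1,1), '.' pass, move up to (0,1)
Step 9: enter (0,1), '.' pass, move up to (-1,1)
Step 10: at (-1,1) — EXIT via top edge, pos 1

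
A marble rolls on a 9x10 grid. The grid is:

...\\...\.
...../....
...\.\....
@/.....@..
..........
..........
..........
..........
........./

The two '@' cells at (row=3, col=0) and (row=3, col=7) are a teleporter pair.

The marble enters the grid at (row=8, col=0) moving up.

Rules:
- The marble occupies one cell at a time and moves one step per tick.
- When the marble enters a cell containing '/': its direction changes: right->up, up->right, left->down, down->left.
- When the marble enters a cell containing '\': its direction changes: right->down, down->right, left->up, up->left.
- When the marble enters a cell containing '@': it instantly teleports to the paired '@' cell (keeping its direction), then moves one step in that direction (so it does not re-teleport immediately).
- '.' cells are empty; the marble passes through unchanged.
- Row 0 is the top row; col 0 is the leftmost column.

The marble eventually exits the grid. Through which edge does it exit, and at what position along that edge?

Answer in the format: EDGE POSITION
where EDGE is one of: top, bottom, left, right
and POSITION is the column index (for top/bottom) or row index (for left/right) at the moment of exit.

Step 1: enter (8,0), '.' pass, move up to (7,0)
Step 2: enter (7,0), '.' pass, move up to (6,0)
Step 3: enter (6,0), '.' pass, move up to (5,0)
Step 4: enter (5,0), '.' pass, move up to (4,0)
Step 5: enter (4,0), '.' pass, move up to (3,0)
Step 6: enter (3,0), '@' teleport (3,0)->(3,7), also enter (3,7), move up to (2,7)
Step 7: enter (2,7), '.' pass, move up to (1,7)
Step 8: enter (1,7), '.' pass, move up to (0,7)
Step 9: enter (0,7), '.' pass, move up to (-1,7)
Step 10: at (-1,7) — EXIT via top edge, pos 7

Answer: top 7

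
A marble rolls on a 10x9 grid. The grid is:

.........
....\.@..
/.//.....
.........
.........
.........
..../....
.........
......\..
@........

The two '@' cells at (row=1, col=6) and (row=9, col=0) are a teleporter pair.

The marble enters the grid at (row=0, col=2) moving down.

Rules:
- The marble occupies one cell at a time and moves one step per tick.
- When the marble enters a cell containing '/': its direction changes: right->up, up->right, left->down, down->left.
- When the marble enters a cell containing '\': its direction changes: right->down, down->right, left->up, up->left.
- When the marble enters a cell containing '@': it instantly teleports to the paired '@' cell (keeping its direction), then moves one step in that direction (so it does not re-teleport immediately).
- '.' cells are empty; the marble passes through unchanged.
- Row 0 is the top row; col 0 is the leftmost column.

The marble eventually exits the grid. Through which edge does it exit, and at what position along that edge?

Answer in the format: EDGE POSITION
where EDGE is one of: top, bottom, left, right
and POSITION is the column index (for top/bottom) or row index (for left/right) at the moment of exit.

Step 1: enter (0,2), '.' pass, move down to (1,2)
Step 2: enter (1,2), '.' pass, move down to (2,2)
Step 3: enter (2,2), '/' deflects down->left, move left to (2,1)
Step 4: enter (2,1), '.' pass, move left to (2,0)
Step 5: enter (2,0), '/' deflects left->down, move down to (3,0)
Step 6: enter (3,0), '.' pass, move down to (4,0)
Step 7: enter (4,0), '.' pass, move down to (5,0)
Step 8: enter (5,0), '.' pass, move down to (6,0)
Step 9: enter (6,0), '.' pass, move down to (7,0)
Step 10: enter (7,0), '.' pass, move down to (8,0)
Step 11: enter (8,0), '.' pass, move down to (9,0)
Step 12: enter (9,0), '@' teleport (9,0)->(1,6), also enter (1,6), move down to (2,6)
Step 13: enter (2,6), '.' pass, move down to (3,6)
Step 14: enter (3,6), '.' pass, move down to (4,6)
Step 15: enter (4,6), '.' pass, move down to (5,6)
Step 16: enter (5,6), '.' pass, move down to (6,6)
Step 17: enter (6,6), '.' pass, move down to (7,6)
Step 18: enter (7,6), '.' pass, move down to (8,6)
Step 19: enter (8,6), '\' deflects down->right, move right to (8,7)
Step 20: enter (8,7), '.' pass, move right to (8,8)
Step 21: enter (8,8), '.' pass, move right to (8,9)
Step 22: at (8,9) — EXIT via right edge, pos 8

Answer: right 8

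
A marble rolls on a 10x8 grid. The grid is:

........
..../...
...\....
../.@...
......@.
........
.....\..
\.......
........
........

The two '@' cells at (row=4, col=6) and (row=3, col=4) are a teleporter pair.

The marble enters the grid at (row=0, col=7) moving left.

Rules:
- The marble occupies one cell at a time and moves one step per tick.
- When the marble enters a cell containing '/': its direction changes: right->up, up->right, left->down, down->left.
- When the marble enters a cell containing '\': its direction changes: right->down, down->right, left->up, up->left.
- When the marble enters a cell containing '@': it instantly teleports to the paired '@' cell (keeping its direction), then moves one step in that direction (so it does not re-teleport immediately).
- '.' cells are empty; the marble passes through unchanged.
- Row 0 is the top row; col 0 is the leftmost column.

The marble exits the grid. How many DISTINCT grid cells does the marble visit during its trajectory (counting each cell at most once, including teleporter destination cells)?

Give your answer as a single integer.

Step 1: enter (0,7), '.' pass, move left to (0,6)
Step 2: enter (0,6), '.' pass, move left to (0,5)
Step 3: enter (0,5), '.' pass, move left to (0,4)
Step 4: enter (0,4), '.' pass, move left to (0,3)
Step 5: enter (0,3), '.' pass, move left to (0,2)
Step 6: enter (0,2), '.' pass, move left to (0,1)
Step 7: enter (0,1), '.' pass, move left to (0,0)
Step 8: enter (0,0), '.' pass, move left to (0,-1)
Step 9: at (0,-1) — EXIT via left edge, pos 0
Distinct cells visited: 8 (path length 8)

Answer: 8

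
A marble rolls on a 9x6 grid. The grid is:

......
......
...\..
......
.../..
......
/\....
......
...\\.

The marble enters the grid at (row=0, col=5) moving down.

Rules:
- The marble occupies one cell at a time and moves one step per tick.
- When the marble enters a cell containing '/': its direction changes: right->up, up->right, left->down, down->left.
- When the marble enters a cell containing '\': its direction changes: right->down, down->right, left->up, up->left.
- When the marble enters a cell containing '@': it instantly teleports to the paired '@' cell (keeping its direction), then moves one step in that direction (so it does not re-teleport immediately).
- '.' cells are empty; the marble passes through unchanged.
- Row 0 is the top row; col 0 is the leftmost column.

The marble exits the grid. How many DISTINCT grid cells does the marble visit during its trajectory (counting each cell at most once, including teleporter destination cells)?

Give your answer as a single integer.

Answer: 9

Derivation:
Step 1: enter (0,5), '.' pass, move down to (1,5)
Step 2: enter (1,5), '.' pass, move down to (2,5)
Step 3: enter (2,5), '.' pass, move down to (3,5)
Step 4: enter (3,5), '.' pass, move down to (4,5)
Step 5: enter (4,5), '.' pass, move down to (5,5)
Step 6: enter (5,5), '.' pass, move down to (6,5)
Step 7: enter (6,5), '.' pass, move down to (7,5)
Step 8: enter (7,5), '.' pass, move down to (8,5)
Step 9: enter (8,5), '.' pass, move down to (9,5)
Step 10: at (9,5) — EXIT via bottom edge, pos 5
Distinct cells visited: 9 (path length 9)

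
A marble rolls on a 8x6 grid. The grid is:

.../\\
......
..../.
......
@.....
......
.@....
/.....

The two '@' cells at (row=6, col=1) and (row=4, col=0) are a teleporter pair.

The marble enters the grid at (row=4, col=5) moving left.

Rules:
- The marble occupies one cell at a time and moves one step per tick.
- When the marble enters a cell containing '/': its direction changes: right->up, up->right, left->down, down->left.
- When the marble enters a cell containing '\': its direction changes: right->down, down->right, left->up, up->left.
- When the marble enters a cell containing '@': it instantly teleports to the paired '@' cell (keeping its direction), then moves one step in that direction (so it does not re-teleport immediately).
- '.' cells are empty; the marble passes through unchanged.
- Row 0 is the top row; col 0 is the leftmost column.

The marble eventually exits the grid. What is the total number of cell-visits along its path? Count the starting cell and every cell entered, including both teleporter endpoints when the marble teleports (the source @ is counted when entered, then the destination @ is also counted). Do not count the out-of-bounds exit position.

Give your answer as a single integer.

Step 1: enter (4,5), '.' pass, move left to (4,4)
Step 2: enter (4,4), '.' pass, move left to (4,3)
Step 3: enter (4,3), '.' pass, move left to (4,2)
Step 4: enter (4,2), '.' pass, move left to (4,1)
Step 5: enter (4,1), '.' pass, move left to (4,0)
Step 6: enter (4,0), '@' teleport (4,0)->(6,1), also enter (6,1), move left to (6,0)
Step 7: enter (6,0), '.' pass, move left to (6,-1)
Step 8: at (6,-1) — EXIT via left edge, pos 6
Path length (cell visits): 8

Answer: 8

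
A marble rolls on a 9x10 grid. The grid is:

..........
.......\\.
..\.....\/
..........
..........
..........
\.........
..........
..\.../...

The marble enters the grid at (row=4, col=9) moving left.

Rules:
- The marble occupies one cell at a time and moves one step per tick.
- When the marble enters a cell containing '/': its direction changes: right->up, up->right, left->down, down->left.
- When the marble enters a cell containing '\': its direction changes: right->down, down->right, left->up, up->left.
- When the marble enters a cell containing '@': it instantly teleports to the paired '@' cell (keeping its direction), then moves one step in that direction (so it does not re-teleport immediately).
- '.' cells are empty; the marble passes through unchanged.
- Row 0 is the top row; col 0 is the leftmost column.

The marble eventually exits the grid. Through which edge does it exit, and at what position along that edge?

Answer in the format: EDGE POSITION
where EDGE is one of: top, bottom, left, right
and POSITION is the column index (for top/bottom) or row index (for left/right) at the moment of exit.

Answer: left 4

Derivation:
Step 1: enter (4,9), '.' pass, move left to (4,8)
Step 2: enter (4,8), '.' pass, move left to (4,7)
Step 3: enter (4,7), '.' pass, move left to (4,6)
Step 4: enter (4,6), '.' pass, move left to (4,5)
Step 5: enter (4,5), '.' pass, move left to (4,4)
Step 6: enter (4,4), '.' pass, move left to (4,3)
Step 7: enter (4,3), '.' pass, move left to (4,2)
Step 8: enter (4,2), '.' pass, move left to (4,1)
Step 9: enter (4,1), '.' pass, move left to (4,0)
Step 10: enter (4,0), '.' pass, move left to (4,-1)
Step 11: at (4,-1) — EXIT via left edge, pos 4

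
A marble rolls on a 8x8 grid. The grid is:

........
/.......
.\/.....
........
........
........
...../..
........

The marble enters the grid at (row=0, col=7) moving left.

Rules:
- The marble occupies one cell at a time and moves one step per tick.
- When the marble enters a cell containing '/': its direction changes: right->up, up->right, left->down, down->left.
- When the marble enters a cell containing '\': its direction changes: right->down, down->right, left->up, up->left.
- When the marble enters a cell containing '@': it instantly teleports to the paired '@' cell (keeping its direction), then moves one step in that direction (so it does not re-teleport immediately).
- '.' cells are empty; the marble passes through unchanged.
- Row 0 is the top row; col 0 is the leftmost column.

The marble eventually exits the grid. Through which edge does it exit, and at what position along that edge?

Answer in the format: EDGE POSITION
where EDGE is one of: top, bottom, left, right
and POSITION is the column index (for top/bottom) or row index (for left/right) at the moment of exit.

Step 1: enter (0,7), '.' pass, move left to (0,6)
Step 2: enter (0,6), '.' pass, move left to (0,5)
Step 3: enter (0,5), '.' pass, move left to (0,4)
Step 4: enter (0,4), '.' pass, move left to (0,3)
Step 5: enter (0,3), '.' pass, move left to (0,2)
Step 6: enter (0,2), '.' pass, move left to (0,1)
Step 7: enter (0,1), '.' pass, move left to (0,0)
Step 8: enter (0,0), '.' pass, move left to (0,-1)
Step 9: at (0,-1) — EXIT via left edge, pos 0

Answer: left 0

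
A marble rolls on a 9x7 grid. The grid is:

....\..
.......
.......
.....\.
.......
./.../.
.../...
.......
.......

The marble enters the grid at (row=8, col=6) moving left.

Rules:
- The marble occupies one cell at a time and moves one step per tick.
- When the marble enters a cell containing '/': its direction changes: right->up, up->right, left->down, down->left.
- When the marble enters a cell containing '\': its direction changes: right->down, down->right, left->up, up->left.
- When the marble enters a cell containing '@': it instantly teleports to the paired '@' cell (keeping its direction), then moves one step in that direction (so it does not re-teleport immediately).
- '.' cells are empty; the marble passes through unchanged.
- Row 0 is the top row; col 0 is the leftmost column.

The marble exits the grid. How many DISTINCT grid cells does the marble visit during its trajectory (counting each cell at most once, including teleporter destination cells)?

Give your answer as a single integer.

Step 1: enter (8,6), '.' pass, move left to (8,5)
Step 2: enter (8,5), '.' pass, move left to (8,4)
Step 3: enter (8,4), '.' pass, move left to (8,3)
Step 4: enter (8,3), '.' pass, move left to (8,2)
Step 5: enter (8,2), '.' pass, move left to (8,1)
Step 6: enter (8,1), '.' pass, move left to (8,0)
Step 7: enter (8,0), '.' pass, move left to (8,-1)
Step 8: at (8,-1) — EXIT via left edge, pos 8
Distinct cells visited: 7 (path length 7)

Answer: 7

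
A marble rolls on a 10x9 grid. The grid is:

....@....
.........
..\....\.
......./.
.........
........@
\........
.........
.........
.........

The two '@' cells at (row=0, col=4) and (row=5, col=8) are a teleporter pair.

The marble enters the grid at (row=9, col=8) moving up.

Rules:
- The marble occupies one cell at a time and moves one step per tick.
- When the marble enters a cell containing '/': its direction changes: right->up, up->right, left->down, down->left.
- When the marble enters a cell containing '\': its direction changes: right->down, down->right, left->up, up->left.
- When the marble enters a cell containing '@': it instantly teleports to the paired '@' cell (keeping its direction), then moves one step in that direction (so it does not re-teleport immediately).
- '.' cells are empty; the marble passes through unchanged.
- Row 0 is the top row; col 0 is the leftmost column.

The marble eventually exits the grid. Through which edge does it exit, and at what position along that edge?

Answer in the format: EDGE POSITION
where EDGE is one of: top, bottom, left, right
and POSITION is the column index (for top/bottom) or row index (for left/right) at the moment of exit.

Step 1: enter (9,8), '.' pass, move up to (8,8)
Step 2: enter (8,8), '.' pass, move up to (7,8)
Step 3: enter (7,8), '.' pass, move up to (6,8)
Step 4: enter (6,8), '.' pass, move up to (5,8)
Step 5: enter (5,8), '@' teleport (5,8)->(0,4), also enter (0,4), move up to (-1,4)
Step 6: at (-1,4) — EXIT via top edge, pos 4

Answer: top 4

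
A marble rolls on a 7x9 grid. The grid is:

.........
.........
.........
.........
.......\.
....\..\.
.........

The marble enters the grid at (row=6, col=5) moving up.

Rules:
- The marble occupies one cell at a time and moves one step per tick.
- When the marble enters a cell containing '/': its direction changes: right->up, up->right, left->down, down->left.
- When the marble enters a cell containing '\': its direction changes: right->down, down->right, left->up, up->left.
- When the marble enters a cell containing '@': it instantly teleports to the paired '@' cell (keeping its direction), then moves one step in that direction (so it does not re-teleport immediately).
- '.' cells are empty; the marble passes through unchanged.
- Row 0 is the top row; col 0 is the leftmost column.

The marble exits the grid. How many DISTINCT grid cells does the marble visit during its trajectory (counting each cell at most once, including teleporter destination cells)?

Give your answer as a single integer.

Step 1: enter (6,5), '.' pass, move up to (5,5)
Step 2: enter (5,5), '.' pass, move up to (4,5)
Step 3: enter (4,5), '.' pass, move up to (3,5)
Step 4: enter (3,5), '.' pass, move up to (2,5)
Step 5: enter (2,5), '.' pass, move up to (1,5)
Step 6: enter (1,5), '.' pass, move up to (0,5)
Step 7: enter (0,5), '.' pass, move up to (-1,5)
Step 8: at (-1,5) — EXIT via top edge, pos 5
Distinct cells visited: 7 (path length 7)

Answer: 7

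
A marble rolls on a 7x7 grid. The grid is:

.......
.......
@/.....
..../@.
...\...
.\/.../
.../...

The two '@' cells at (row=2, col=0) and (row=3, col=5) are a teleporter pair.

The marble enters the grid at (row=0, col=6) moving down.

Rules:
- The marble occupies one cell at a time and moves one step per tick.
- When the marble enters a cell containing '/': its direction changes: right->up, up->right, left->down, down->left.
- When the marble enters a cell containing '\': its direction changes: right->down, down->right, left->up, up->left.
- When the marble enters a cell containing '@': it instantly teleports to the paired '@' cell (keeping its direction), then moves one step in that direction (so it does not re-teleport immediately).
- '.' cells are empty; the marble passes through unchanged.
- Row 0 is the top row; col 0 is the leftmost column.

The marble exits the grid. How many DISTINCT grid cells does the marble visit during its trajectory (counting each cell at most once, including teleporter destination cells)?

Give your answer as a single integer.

Answer: 11

Derivation:
Step 1: enter (0,6), '.' pass, move down to (1,6)
Step 2: enter (1,6), '.' pass, move down to (2,6)
Step 3: enter (2,6), '.' pass, move down to (3,6)
Step 4: enter (3,6), '.' pass, move down to (4,6)
Step 5: enter (4,6), '.' pass, move down to (5,6)
Step 6: enter (5,6), '/' deflects down->left, move left to (5,5)
Step 7: enter (5,5), '.' pass, move left to (5,4)
Step 8: enter (5,4), '.' pass, move left to (5,3)
Step 9: enter (5,3), '.' pass, move left to (5,2)
Step 10: enter (5,2), '/' deflects left->down, move down to (6,2)
Step 11: enter (6,2), '.' pass, move down to (7,2)
Step 12: at (7,2) — EXIT via bottom edge, pos 2
Distinct cells visited: 11 (path length 11)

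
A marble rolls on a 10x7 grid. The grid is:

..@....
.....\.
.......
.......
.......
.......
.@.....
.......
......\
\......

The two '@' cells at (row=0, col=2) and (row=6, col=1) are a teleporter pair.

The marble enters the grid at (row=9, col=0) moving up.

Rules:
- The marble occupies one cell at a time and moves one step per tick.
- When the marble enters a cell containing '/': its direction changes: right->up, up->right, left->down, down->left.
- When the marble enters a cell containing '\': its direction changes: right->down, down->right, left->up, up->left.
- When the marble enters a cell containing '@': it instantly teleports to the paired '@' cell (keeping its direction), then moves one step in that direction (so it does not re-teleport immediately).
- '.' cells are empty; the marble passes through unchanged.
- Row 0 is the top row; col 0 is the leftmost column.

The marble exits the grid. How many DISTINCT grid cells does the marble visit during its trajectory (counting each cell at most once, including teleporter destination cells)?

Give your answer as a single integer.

Step 1: enter (9,0), '\' deflects up->left, move left to (9,-1)
Step 2: at (9,-1) — EXIT via left edge, pos 9
Distinct cells visited: 1 (path length 1)

Answer: 1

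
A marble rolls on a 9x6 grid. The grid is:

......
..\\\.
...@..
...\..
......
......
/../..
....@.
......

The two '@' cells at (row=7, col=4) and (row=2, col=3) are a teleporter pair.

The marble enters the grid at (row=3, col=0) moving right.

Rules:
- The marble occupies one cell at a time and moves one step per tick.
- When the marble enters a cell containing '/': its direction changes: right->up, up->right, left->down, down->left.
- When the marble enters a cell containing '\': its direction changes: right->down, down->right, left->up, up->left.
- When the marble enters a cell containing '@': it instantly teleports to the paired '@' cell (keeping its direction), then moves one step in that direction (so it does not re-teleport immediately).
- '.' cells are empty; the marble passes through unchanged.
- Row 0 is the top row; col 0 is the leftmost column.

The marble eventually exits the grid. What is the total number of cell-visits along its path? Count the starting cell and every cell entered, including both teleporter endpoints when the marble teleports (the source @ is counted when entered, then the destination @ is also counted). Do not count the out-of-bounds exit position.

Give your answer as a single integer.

Answer: 12

Derivation:
Step 1: enter (3,0), '.' pass, move right to (3,1)
Step 2: enter (3,1), '.' pass, move right to (3,2)
Step 3: enter (3,2), '.' pass, move right to (3,3)
Step 4: enter (3,3), '\' deflects right->down, move down to (4,3)
Step 5: enter (4,3), '.' pass, move down to (5,3)
Step 6: enter (5,3), '.' pass, move down to (6,3)
Step 7: enter (6,3), '/' deflects down->left, move left to (6,2)
Step 8: enter (6,2), '.' pass, move left to (6,1)
Step 9: enter (6,1), '.' pass, move left to (6,0)
Step 10: enter (6,0), '/' deflects left->down, move down to (7,0)
Step 11: enter (7,0), '.' pass, move down to (8,0)
Step 12: enter (8,0), '.' pass, move down to (9,0)
Step 13: at (9,0) — EXIT via bottom edge, pos 0
Path length (cell visits): 12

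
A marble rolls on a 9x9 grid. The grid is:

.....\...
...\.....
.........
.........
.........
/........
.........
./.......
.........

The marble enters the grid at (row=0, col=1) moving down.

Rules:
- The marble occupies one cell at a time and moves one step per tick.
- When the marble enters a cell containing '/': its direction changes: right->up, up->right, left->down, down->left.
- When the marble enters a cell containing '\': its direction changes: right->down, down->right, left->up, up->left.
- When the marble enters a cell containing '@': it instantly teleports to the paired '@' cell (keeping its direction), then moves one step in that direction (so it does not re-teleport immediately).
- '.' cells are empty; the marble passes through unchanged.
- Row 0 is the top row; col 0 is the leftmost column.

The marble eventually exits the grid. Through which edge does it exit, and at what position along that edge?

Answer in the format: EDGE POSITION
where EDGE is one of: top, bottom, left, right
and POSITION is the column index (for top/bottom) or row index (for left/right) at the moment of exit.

Step 1: enter (0,1), '.' pass, move down to (1,1)
Step 2: enter (1,1), '.' pass, move down to (2,1)
Step 3: enter (2,1), '.' pass, move down to (3,1)
Step 4: enter (3,1), '.' pass, move down to (4,1)
Step 5: enter (4,1), '.' pass, move down to (5,1)
Step 6: enter (5,1), '.' pass, move down to (6,1)
Step 7: enter (6,1), '.' pass, move down to (7,1)
Step 8: enter (7,1), '/' deflects down->left, move left to (7,0)
Step 9: enter (7,0), '.' pass, move left to (7,-1)
Step 10: at (7,-1) — EXIT via left edge, pos 7

Answer: left 7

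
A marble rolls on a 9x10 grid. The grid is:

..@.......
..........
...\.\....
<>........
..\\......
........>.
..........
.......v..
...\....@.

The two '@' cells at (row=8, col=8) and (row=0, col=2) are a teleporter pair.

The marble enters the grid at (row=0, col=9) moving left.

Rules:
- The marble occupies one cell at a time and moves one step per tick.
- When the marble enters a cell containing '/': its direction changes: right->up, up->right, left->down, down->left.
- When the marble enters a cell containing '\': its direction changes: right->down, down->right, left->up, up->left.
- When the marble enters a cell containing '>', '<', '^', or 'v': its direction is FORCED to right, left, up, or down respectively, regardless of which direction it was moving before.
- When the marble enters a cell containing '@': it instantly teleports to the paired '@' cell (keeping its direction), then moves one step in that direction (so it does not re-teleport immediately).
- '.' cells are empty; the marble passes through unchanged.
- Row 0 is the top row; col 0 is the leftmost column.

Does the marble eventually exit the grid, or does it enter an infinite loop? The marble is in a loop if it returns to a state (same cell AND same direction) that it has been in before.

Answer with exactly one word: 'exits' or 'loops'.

Answer: exits

Derivation:
Step 1: enter (0,9), '.' pass, move left to (0,8)
Step 2: enter (0,8), '.' pass, move left to (0,7)
Step 3: enter (0,7), '.' pass, move left to (0,6)
Step 4: enter (0,6), '.' pass, move left to (0,5)
Step 5: enter (0,5), '.' pass, move left to (0,4)
Step 6: enter (0,4), '.' pass, move left to (0,3)
Step 7: enter (0,3), '.' pass, move left to (0,2)
Step 8: enter (0,2), '@' teleport (0,2)->(8,8), also enter (8,8), move left to (8,7)
Step 9: enter (8,7), '.' pass, move left to (8,6)
Step 10: enter (8,6), '.' pass, move left to (8,5)
Step 11: enter (8,5), '.' pass, move left to (8,4)
Step 12: enter (8,4), '.' pass, move left to (8,3)
Step 13: enter (8,3), '\' deflects left->up, move up to (7,3)
Step 14: enter (7,3), '.' pass, move up to (6,3)
Step 15: enter (6,3), '.' pass, move up to (5,3)
Step 16: enter (5,3), '.' pass, move up to (4,3)
Step 17: enter (4,3), '\' deflects up->left, move left to (4,2)
Step 18: enter (4,2), '\' deflects left->up, move up to (3,2)
Step 19: enter (3,2), '.' pass, move up to (2,2)
Step 20: enter (2,2), '.' pass, move up to (1,2)
Step 21: enter (1,2), '.' pass, move up to (0,2)
Step 22: enter (0,2), '@' teleport (0,2)->(8,8), also enter (8,8), move up to (7,8)
Step 23: enter (7,8), '.' pass, move up to (6,8)
Step 24: enter (6,8), '.' pass, move up to (5,8)
Step 25: enter (5,8), '>' forces up->right, move right to (5,9)
Step 26: enter (5,9), '.' pass, move right to (5,10)
Step 27: at (5,10) — EXIT via right edge, pos 5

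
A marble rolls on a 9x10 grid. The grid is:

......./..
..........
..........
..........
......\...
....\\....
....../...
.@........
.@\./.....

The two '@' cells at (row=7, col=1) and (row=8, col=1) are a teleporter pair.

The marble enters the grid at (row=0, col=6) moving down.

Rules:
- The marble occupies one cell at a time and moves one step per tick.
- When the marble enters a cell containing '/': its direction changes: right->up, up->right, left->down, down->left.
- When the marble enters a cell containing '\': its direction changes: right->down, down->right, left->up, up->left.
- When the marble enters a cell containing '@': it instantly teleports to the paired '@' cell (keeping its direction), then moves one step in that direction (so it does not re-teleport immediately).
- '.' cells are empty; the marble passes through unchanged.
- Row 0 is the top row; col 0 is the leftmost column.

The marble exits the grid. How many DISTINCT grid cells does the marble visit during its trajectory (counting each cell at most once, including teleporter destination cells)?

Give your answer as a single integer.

Answer: 8

Derivation:
Step 1: enter (0,6), '.' pass, move down to (1,6)
Step 2: enter (1,6), '.' pass, move down to (2,6)
Step 3: enter (2,6), '.' pass, move down to (3,6)
Step 4: enter (3,6), '.' pass, move down to (4,6)
Step 5: enter (4,6), '\' deflects down->right, move right to (4,7)
Step 6: enter (4,7), '.' pass, move right to (4,8)
Step 7: enter (4,8), '.' pass, move right to (4,9)
Step 8: enter (4,9), '.' pass, move right to (4,10)
Step 9: at (4,10) — EXIT via right edge, pos 4
Distinct cells visited: 8 (path length 8)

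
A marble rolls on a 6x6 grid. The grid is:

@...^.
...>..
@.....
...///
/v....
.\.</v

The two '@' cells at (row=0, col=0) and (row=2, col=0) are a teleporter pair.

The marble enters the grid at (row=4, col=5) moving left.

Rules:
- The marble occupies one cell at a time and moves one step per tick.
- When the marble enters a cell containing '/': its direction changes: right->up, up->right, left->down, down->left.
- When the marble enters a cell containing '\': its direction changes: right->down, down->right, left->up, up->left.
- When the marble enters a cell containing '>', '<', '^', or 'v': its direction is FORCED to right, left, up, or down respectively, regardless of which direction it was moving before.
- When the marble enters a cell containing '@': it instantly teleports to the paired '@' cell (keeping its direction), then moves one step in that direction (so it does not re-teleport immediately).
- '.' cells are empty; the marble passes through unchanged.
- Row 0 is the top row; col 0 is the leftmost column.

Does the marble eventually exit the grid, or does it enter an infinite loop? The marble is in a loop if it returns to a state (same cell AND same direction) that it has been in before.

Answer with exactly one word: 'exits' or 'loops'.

Step 1: enter (4,5), '.' pass, move left to (4,4)
Step 2: enter (4,4), '.' pass, move left to (4,3)
Step 3: enter (4,3), '.' pass, move left to (4,2)
Step 4: enter (4,2), '.' pass, move left to (4,1)
Step 5: enter (4,1), 'v' forces left->down, move down to (5,1)
Step 6: enter (5,1), '\' deflects down->right, move right to (5,2)
Step 7: enter (5,2), '.' pass, move right to (5,3)
Step 8: enter (5,3), '<' forces right->left, move left to (5,2)
Step 9: enter (5,2), '.' pass, move left to (5,1)
Step 10: enter (5,1), '\' deflects left->up, move up to (4,1)
Step 11: enter (4,1), 'v' forces up->down, move down to (5,1)
Step 12: at (5,1) dir=down — LOOP DETECTED (seen before)

Answer: loops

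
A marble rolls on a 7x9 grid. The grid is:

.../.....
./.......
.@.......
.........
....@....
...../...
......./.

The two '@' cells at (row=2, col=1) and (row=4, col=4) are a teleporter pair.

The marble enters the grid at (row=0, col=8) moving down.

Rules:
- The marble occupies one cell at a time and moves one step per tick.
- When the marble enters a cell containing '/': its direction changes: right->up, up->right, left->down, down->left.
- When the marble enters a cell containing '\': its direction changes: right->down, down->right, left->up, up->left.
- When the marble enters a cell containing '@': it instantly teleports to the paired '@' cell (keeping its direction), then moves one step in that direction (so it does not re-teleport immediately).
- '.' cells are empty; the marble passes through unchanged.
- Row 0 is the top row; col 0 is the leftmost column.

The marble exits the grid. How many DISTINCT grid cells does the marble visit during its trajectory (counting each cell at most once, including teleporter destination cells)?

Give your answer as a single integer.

Step 1: enter (0,8), '.' pass, move down to (1,8)
Step 2: enter (1,8), '.' pass, move down to (2,8)
Step 3: enter (2,8), '.' pass, move down to (3,8)
Step 4: enter (3,8), '.' pass, move down to (4,8)
Step 5: enter (4,8), '.' pass, move down to (5,8)
Step 6: enter (5,8), '.' pass, move down to (6,8)
Step 7: enter (6,8), '.' pass, move down to (7,8)
Step 8: at (7,8) — EXIT via bottom edge, pos 8
Distinct cells visited: 7 (path length 7)

Answer: 7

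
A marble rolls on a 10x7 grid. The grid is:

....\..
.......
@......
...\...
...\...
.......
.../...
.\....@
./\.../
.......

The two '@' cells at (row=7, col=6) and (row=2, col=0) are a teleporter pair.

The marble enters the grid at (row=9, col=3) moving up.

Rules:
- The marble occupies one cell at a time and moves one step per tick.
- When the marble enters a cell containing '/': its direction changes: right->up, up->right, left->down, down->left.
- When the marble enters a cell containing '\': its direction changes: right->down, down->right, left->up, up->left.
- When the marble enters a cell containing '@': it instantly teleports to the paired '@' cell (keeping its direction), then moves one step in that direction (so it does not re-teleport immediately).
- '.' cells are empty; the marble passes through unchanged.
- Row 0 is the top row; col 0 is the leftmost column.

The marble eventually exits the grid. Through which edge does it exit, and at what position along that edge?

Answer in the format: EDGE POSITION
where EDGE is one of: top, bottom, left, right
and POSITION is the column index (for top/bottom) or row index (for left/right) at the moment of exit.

Answer: right 6

Derivation:
Step 1: enter (9,3), '.' pass, move up to (8,3)
Step 2: enter (8,3), '.' pass, move up to (7,3)
Step 3: enter (7,3), '.' pass, move up to (6,3)
Step 4: enter (6,3), '/' deflects up->right, move right to (6,4)
Step 5: enter (6,4), '.' pass, move right to (6,5)
Step 6: enter (6,5), '.' pass, move right to (6,6)
Step 7: enter (6,6), '.' pass, move right to (6,7)
Step 8: at (6,7) — EXIT via right edge, pos 6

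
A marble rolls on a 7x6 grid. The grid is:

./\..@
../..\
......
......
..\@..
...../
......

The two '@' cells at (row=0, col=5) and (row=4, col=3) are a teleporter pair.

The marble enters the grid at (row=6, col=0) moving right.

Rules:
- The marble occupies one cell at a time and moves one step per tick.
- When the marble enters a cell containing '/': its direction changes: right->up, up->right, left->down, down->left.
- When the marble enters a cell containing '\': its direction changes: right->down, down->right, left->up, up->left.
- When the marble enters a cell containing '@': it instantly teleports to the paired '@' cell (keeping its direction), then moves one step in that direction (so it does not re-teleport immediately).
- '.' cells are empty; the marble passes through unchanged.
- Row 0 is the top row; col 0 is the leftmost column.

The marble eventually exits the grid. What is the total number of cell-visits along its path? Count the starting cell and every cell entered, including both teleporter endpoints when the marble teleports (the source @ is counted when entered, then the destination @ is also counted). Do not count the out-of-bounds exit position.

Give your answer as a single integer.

Answer: 6

Derivation:
Step 1: enter (6,0), '.' pass, move right to (6,1)
Step 2: enter (6,1), '.' pass, move right to (6,2)
Step 3: enter (6,2), '.' pass, move right to (6,3)
Step 4: enter (6,3), '.' pass, move right to (6,4)
Step 5: enter (6,4), '.' pass, move right to (6,5)
Step 6: enter (6,5), '.' pass, move right to (6,6)
Step 7: at (6,6) — EXIT via right edge, pos 6
Path length (cell visits): 6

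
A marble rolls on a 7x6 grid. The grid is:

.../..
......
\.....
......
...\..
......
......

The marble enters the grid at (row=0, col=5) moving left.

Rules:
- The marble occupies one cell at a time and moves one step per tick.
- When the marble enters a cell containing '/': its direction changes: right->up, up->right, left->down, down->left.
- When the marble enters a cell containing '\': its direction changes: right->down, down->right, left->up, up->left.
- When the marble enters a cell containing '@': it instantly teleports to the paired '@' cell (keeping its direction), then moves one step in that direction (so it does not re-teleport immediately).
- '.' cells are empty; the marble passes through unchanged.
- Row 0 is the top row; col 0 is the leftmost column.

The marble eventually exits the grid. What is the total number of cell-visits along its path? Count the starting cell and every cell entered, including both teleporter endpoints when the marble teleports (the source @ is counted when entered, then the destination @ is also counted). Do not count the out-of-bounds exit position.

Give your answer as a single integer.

Answer: 9

Derivation:
Step 1: enter (0,5), '.' pass, move left to (0,4)
Step 2: enter (0,4), '.' pass, move left to (0,3)
Step 3: enter (0,3), '/' deflects left->down, move down to (1,3)
Step 4: enter (1,3), '.' pass, move down to (2,3)
Step 5: enter (2,3), '.' pass, move down to (3,3)
Step 6: enter (3,3), '.' pass, move down to (4,3)
Step 7: enter (4,3), '\' deflects down->right, move right to (4,4)
Step 8: enter (4,4), '.' pass, move right to (4,5)
Step 9: enter (4,5), '.' pass, move right to (4,6)
Step 10: at (4,6) — EXIT via right edge, pos 4
Path length (cell visits): 9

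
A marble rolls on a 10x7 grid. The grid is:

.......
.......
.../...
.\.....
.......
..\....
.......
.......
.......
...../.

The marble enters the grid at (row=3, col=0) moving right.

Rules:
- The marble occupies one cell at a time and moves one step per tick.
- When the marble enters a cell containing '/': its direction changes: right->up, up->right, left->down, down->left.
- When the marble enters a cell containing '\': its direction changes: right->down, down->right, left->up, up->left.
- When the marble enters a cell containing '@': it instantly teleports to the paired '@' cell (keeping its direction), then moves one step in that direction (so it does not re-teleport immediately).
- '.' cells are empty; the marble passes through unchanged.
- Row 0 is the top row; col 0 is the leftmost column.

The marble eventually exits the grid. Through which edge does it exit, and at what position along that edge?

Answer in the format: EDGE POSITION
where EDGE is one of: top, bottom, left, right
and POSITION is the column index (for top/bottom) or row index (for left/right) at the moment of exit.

Step 1: enter (3,0), '.' pass, move right to (3,1)
Step 2: enter (3,1), '\' deflects right->down, move down to (4,1)
Step 3: enter (4,1), '.' pass, move down to (5,1)
Step 4: enter (5,1), '.' pass, move down to (6,1)
Step 5: enter (6,1), '.' pass, move down to (7,1)
Step 6: enter (7,1), '.' pass, move down to (8,1)
Step 7: enter (8,1), '.' pass, move down to (9,1)
Step 8: enter (9,1), '.' pass, move down to (10,1)
Step 9: at (10,1) — EXIT via bottom edge, pos 1

Answer: bottom 1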